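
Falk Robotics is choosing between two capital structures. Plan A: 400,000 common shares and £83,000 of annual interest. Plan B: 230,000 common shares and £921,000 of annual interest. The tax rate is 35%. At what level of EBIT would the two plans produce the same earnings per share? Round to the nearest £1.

At indifference, (EBIT − 83,000)(1 − t)/400,000 = (EBIT − 921,000)(1 − t)/230,000.
Cancelling (1 − t) and cross-multiplying: 230,000·(EBIT − 83,000) = 400,000·(EBIT − 921,000).
Solving, EBIT = (921,000·400,000 − 83,000·230,000) / (400,000 − 230,000) = 349,310,000,000 / 170,000 = 2,054,764.71.

£2,054,765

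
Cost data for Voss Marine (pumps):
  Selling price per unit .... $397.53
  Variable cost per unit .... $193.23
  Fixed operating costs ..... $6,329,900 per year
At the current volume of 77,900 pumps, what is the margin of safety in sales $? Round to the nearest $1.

Unit CM = price − variable cost = $397.53 − $193.23 = $204.30. Break-even units = $6,329,900 ÷ $204.30 = 30,983.36; break-even revenue = 30,983.36 × $397.53 = $12,316,814.23.
Actual sales revenue = 77,900 × $397.53 = $30,967,587.00.
Margin of safety = $30,967,587.00 − $12,316,814.23 = $18,650,773.

$18,650,773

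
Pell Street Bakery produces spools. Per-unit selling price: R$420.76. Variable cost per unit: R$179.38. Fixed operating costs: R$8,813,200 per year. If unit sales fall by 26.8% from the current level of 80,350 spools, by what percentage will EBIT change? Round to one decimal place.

Total contribution margin = 80,350 × R$241.38 = R$19,394,883.00.
Operating income = contribution − fixed costs = R$19,394,883.00 − R$8,813,200 = R$10,581,683.00.
So DOL = total CM / EBIT = R$19,394,883.00 / R$10,581,683.00 = 1.8329.
Operating income changes by 1.8329 × -26.8% = -49.1%.

-49.1%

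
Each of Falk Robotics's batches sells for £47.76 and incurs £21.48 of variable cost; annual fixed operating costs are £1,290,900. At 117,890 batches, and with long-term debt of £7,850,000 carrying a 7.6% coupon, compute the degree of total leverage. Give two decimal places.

Total contribution margin = 117,890 × £26.28 = £3,098,149.20.
Operating income = contribution − fixed costs = £3,098,149.20 − £1,290,900 = £1,807,249.20. Interest = £596,600.00, so EBIT − I = £1,210,649.20.
Degree of total leverage = total CM / (EBIT − interest) = £3,098,149.20 / £1,210,649.20 = 2.5591.

2.56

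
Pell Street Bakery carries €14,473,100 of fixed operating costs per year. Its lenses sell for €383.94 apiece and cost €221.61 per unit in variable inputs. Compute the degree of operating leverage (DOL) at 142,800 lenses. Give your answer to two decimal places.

Total contribution margin = 142,800 × €162.33 = €23,180,724.00.
Operating income = contribution − fixed costs = €23,180,724.00 − €14,473,100 = €8,707,624.00.
Degree of operating leverage = €23,180,724.00 / €8,707,624.00 = 2.6621.

2.66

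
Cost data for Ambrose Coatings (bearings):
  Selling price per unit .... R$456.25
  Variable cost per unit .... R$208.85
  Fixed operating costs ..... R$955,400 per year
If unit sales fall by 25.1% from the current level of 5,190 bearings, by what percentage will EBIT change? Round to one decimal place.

At 5,190 units, contribution = 5,190 × R$247.40 = R$1,284,006.00.
Subtracting fixed costs: EBIT = R$1,284,006.00 − R$955,400 = R$328,606.00.
DOL = contribution ÷ EBIT = R$1,284,006.00 ÷ R$328,606.00 = 3.9074.
Operating income changes by 3.9074 × -25.1% = -98.1%.

-98.1%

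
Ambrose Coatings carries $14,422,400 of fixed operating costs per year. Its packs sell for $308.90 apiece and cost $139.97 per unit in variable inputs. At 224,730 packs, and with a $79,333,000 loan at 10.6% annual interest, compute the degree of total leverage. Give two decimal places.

At 224,730 units, contribution = 224,730 × $168.93 = $37,963,638.90.
Operating income = contribution − fixed costs = $37,963,638.90 − $14,422,400 = $23,541,238.90. Interest = $8,409,298.00.
DOL = $37,963,638.90 ÷ $23,541,238.90 = 1.6126; DFL = $23,541,238.90 ÷ $15,131,940.90 = 1.5557.
DCL = DOL × DFL = 1.6126 × 1.5557 = 2.5087.

2.51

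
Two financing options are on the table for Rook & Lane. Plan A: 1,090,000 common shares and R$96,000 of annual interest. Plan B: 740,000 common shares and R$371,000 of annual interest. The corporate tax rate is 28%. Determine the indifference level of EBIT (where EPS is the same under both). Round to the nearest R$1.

R$952,429

Set EPS_A = EPS_B: (EBIT − R$96,000)(1 − 0.28) ÷ 1,090,000 = (EBIT − R$371,000)(1 − 0.28) ÷ 740,000.
Cancelling (1 − t) and cross-multiplying: 740,000·(EBIT − 96,000) = 1,090,000·(EBIT − 371,000).
Solving, EBIT = (371,000·1,090,000 − 96,000·740,000) / (1,090,000 − 740,000) = 333,350,000,000 / 350,000 = 952,428.57.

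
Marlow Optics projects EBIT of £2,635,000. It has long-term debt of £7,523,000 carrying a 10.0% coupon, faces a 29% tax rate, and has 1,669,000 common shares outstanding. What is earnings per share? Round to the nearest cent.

Pre-tax income = £2,635,000 − £752,300.00 = £1,882,700.00.
After tax at 29%: net income = £1,882,700.00 × 0.71 = £1,336,717.00.
Per share: £1,336,717.00 / 1,669,000 shares = £0.80.

£0.80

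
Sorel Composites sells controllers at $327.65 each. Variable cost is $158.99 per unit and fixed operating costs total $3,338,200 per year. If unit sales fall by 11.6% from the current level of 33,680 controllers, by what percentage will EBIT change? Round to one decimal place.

-28.1%

At 33,680 units, contribution = 33,680 × $168.66 = $5,680,468.80.
EBIT = $5,680,468.80 − $3,338,200 = $2,342,268.80.
So DOL = total CM / EBIT = $5,680,468.80 / $2,342,268.80 = 2.4252.
Operating income changes by 2.4252 × -11.6% = -28.1%.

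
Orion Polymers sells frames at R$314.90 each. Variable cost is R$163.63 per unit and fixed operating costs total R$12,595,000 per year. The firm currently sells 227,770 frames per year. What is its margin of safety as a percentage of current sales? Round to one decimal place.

Contribution margin per unit = R$314.90 − R$163.63 = R$151.27. Break-even units = R$12,595,000 ÷ R$151.27 = 83,261.72; break-even revenue = 83,261.72 × R$314.90 = R$26,219,114.83.
Current sales = 227,770 × R$314.90 = R$71,724,773.00.
Margin of safety = (R$71,724,773.00 − R$26,219,114.83) ÷ R$71,724,773.00 = 63.4%.

63.4%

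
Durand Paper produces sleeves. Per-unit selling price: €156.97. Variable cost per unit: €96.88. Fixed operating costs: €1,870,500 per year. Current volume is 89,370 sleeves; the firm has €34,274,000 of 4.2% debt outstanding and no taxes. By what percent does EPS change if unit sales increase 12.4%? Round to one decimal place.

+32.3%

Total contribution margin = 89,370 × €60.09 = €5,370,243.30.
Subtracting fixed costs: EBIT = €5,370,243.30 − €1,870,500 = €3,499,743.30.
After interest of €1,439,508.00, pre-tax earnings = €2,060,235.30.
Degree of combined leverage = contribution ÷ (EBIT − I) = €5,370,243.30 ÷ €2,060,235.30 = 2.6066.
%ΔEPS = DCL × %ΔSales = 2.6066 × +12.4% = +32.3%.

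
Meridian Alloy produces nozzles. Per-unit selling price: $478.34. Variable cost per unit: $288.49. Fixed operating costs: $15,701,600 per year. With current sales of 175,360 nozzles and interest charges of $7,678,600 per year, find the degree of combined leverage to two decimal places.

At 175,360 units, contribution = 175,360 × $189.85 = $33,292,096.00.
Operating income = contribution − fixed costs = $33,292,096.00 − $15,701,600 = $17,590,496.00. Interest = $7,678,600.00, so EBIT − I = $9,911,896.00.
DCL = contribution ÷ (EBIT − I) = $33,292,096.00 ÷ $9,911,896.00 = 3.3588.

3.36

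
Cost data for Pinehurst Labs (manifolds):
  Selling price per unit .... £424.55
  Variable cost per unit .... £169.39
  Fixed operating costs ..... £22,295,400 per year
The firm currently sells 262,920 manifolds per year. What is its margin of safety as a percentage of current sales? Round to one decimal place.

Unit CM = price − variable cost = £424.55 − £169.39 = £255.16. Break-even units = £22,295,400 ÷ £255.16 = 87,378.12; break-even revenue = 87,378.12 × £424.55 = £37,096,379.02.
Actual sales revenue = 262,920 × £424.55 = £111,622,686.00.
Margin of safety = (£111,622,686.00 − £37,096,379.02) ÷ £111,622,686.00 = 66.8%.

66.8%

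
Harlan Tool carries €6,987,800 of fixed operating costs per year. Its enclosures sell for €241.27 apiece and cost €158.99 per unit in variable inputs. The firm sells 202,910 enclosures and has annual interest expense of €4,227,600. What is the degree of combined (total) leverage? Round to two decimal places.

3.05

Contribution at this volume is 202,910 × €82.28 = €16,695,434.80.
Subtracting fixed costs: EBIT = €16,695,434.80 − €6,987,800 = €9,707,634.80. Interest = €4,227,600.00.
DOL = €16,695,434.80 ÷ €9,707,634.80 = 1.7198; DFL = €9,707,634.80 ÷ €5,480,034.80 = 1.7715.
DCL = DOL × DFL = 1.7198 × 1.7715 = 3.0466.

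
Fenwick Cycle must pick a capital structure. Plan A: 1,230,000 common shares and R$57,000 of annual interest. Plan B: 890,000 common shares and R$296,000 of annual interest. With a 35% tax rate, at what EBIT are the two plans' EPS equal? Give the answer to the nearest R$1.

R$921,618

At indifference, (EBIT − 57,000)(1 − t)/1,230,000 = (EBIT − 296,000)(1 − t)/890,000.
Cancelling (1 − t) and cross-multiplying: 890,000·(EBIT − 57,000) = 1,230,000·(EBIT − 296,000).
EBIT × (1,230,000 − 890,000) = 296,000 × 1,230,000 − 57,000 × 890,000 = 313,350,000,000, so EBIT = 313,350,000,000 ÷ 340,000 = 921,617.65.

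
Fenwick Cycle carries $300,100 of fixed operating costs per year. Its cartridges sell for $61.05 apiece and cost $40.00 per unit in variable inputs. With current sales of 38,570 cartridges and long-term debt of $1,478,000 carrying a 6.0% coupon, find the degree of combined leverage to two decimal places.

1.92

At 38,570 units, contribution = 38,570 × $21.05 = $811,898.50.
Operating income = contribution − fixed costs = $811,898.50 − $300,100 = $511,798.50. Interest = $88,680.00.
DOL = $811,898.50 ÷ $511,798.50 = 1.5864; DFL = $511,798.50 ÷ $423,118.50 = 1.2096.
Combined leverage = 1.5864 × 1.2096 = 1.9189.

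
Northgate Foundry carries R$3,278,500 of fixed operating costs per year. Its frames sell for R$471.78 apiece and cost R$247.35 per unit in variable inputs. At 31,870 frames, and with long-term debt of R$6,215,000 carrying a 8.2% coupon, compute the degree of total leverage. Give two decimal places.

Total contribution margin = 31,870 × R$224.43 = R$7,152,584.10.
EBIT = R$7,152,584.10 − R$3,278,500 = R$3,874,084.10. Interest = R$509,630.00, so EBIT − I = R$3,364,454.10.
DCL = contribution ÷ (EBIT − I) = R$7,152,584.10 ÷ R$3,364,454.10 = 2.1259.

2.13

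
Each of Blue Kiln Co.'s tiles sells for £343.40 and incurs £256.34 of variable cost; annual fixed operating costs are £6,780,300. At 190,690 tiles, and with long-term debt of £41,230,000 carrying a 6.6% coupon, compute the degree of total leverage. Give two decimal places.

2.34

At 190,690 units, contribution = 190,690 × £87.06 = £16,601,471.40.
Operating income = contribution − fixed costs = £16,601,471.40 − £6,780,300 = £9,821,171.40. Interest = £2,721,180.00.
DOL = £16,601,471.40 ÷ £9,821,171.40 = 1.6904; DFL = £9,821,171.40 ÷ £7,099,991.40 = 1.3833.
Combined leverage = 1.6904 × 1.3833 = 2.3383.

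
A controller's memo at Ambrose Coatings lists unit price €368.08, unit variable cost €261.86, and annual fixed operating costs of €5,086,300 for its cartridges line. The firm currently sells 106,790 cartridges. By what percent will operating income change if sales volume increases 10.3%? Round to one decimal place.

Total contribution margin = 106,790 × €106.22 = €11,343,233.80.
Operating income = contribution − fixed costs = €11,343,233.80 − €5,086,300 = €6,256,933.80.
So DOL = total CM / EBIT = €11,343,233.80 / €6,256,933.80 = 1.8129.
So EBIT moves 1.8129 × (+10.3%) = +18.7%.

+18.7%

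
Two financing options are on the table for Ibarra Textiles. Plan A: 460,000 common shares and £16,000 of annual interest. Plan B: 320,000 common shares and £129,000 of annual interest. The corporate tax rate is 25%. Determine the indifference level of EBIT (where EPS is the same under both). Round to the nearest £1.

Set EPS_A = EPS_B: (EBIT − £16,000)(1 − 0.25) ÷ 460,000 = (EBIT − £129,000)(1 − 0.25) ÷ 320,000.
Cancelling (1 − t) and cross-multiplying: 320,000·(EBIT − 16,000) = 460,000·(EBIT − 129,000).
Solving, EBIT = (129,000·460,000 − 16,000·320,000) / (460,000 − 320,000) = 54,220,000,000 / 140,000 = 387,285.71.

£387,286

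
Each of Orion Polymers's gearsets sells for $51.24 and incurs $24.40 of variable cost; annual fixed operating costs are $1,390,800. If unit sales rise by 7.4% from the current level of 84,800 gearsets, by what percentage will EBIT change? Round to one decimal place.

+19.0%

Total contribution margin = 84,800 × $26.84 = $2,276,032.00.
Operating income = contribution − fixed costs = $2,276,032.00 − $1,390,800 = $885,232.00.
So DOL = total CM / EBIT = $2,276,032.00 / $885,232.00 = 2.5711.
Operating income changes by 2.5711 × +7.4% = +19.0%.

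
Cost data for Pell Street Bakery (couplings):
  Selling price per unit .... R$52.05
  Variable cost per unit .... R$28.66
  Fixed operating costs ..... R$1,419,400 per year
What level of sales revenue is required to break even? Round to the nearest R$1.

CM per unit = R$52.05 − R$28.66 = R$23.39; CM ratio = R$23.39 / R$52.05 = 0.4494.
Break-even revenue = fixed costs × price ÷ CM = R$1,419,400 × R$52.05 ÷ R$23.39 = R$3,158,605.

R$3,158,605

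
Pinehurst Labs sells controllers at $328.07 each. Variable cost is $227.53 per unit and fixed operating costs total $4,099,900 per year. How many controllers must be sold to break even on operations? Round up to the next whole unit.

Contribution margin per unit = $328.07 − $227.53 = $100.54.
Break-even volume = fixed costs ÷ CM per unit = $4,099,900 ÷ $100.54 = 40,778.79, so 40,779 controllers.

40,779 controllers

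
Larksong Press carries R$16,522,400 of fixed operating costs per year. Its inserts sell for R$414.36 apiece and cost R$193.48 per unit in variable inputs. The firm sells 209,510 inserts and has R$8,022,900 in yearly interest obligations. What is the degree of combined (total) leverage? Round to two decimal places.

Contribution at this volume is 209,510 × R$220.88 = R$46,276,568.80.
Subtracting fixed costs: EBIT = R$46,276,568.80 − R$16,522,400 = R$29,754,168.80. Interest = R$8,022,900.00, so EBIT − I = R$21,731,268.80.
Degree of total leverage = total CM / (EBIT − interest) = R$46,276,568.80 / R$21,731,268.80 = 2.1295.

2.13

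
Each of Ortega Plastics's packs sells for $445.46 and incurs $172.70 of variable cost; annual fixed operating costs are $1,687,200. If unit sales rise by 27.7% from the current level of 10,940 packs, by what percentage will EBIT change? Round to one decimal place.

Total contribution margin = 10,940 × $272.76 = $2,983,994.40.
Subtracting fixed costs: EBIT = $2,983,994.40 − $1,687,200 = $1,296,794.40.
Degree of operating leverage = $2,983,994.40 / $1,296,794.40 = 2.3011.
So EBIT moves 2.3011 × (+27.7%) = +63.7%.

+63.7%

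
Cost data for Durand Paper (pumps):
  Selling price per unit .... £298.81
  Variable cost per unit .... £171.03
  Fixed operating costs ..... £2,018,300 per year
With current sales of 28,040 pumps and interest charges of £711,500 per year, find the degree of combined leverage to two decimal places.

4.20

Contribution at this volume is 28,040 × £127.78 = £3,582,951.20.
Operating income = contribution − fixed costs = £3,582,951.20 − £2,018,300 = £1,564,651.20. Interest = £711,500.00, so EBIT − I = £853,151.20.
DCL = contribution ÷ (EBIT − I) = £3,582,951.20 ÷ £853,151.20 = 4.1997.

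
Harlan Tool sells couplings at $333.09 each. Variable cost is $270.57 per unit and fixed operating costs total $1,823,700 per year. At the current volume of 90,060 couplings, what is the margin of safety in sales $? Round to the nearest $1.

$20,281,895

Unit CM = price − variable cost = $333.09 − $270.57 = $62.52. Break-even units = $1,823,700 ÷ $62.52 = 29,169.87; break-even revenue = 29,169.87 × $333.09 = $9,716,190.55.
Actual sales revenue = 90,060 × $333.09 = $29,998,085.40.
Margin of safety = $29,998,085.40 − $9,716,190.55 = $20,281,895.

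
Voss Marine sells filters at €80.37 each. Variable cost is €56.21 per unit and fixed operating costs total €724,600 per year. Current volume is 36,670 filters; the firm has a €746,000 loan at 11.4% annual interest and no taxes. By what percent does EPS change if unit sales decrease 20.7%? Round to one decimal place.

Total contribution margin = 36,670 × €24.16 = €885,947.20.
Operating income = contribution − fixed costs = €885,947.20 − €724,600 = €161,347.20.
After interest of €85,044.00, pre-tax earnings = €76,303.20.
Degree of combined leverage = contribution ÷ (EBIT − I) = €885,947.20 ÷ €76,303.20 = 11.6109.
EPS therefore changes by 11.6109 × (-20.7%) = -240.3%.

-240.3%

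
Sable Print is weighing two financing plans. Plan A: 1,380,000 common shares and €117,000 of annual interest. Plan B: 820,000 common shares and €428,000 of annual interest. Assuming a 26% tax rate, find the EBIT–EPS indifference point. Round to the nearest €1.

€883,393

Set EPS_A = EPS_B: (EBIT − €117,000)(1 − 0.26) ÷ 1,380,000 = (EBIT − €428,000)(1 − 0.26) ÷ 820,000.
The (1 − t) factor cancels: (EBIT − 117,000) × 820,000 = (EBIT − 428,000) × 1,380,000.
Solving, EBIT = (428,000·1,380,000 − 117,000·820,000) / (1,380,000 − 820,000) = 494,700,000,000 / 560,000 = 883,392.86.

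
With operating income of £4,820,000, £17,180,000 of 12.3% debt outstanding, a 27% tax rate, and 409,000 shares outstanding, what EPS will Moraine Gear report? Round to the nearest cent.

£4.83

Pre-tax income = £4,820,000 − £2,113,140.00 = £2,706,860.00.
After tax at 27%: net income = £2,706,860.00 × 0.73 = £1,976,007.80.
Per share: £1,976,007.80 / 409,000 shares = £4.83.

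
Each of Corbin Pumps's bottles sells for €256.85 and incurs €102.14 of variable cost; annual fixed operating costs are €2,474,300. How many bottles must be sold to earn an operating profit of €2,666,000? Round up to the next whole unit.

33,226 bottles

Each unit contributes €256.85 − €102.14 = €154.71.
Units = (FC + target) / CM = (€2,474,300 + €2,666,000) / €154.71 = 33,225.39, so 33,226 bottles.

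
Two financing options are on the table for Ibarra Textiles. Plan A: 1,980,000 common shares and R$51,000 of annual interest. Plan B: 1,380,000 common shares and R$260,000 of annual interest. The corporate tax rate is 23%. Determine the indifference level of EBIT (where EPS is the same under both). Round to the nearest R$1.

R$740,700

At indifference, (EBIT − 51,000)(1 − t)/1,980,000 = (EBIT − 260,000)(1 − t)/1,380,000.
Cancelling (1 − t) and cross-multiplying: 1,380,000·(EBIT − 51,000) = 1,980,000·(EBIT − 260,000).
Solving, EBIT = (260,000·1,980,000 − 51,000·1,380,000) / (1,980,000 − 1,380,000) = 444,420,000,000 / 600,000 = 740,700.00.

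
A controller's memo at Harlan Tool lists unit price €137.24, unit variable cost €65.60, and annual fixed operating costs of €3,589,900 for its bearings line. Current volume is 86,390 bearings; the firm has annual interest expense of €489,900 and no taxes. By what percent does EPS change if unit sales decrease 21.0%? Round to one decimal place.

-61.6%

Contribution at this volume is 86,390 × €71.64 = €6,188,979.60.
Subtracting fixed costs: EBIT = €6,188,979.60 − €3,589,900 = €2,599,079.60.
Interest = €489,900.00, so EBIT − I = €2,109,179.60.
Degree of combined leverage = contribution ÷ (EBIT − I) = €6,188,979.60 ÷ €2,109,179.60 = 2.9343.
EPS therefore changes by 2.9343 × (-21.0%) = -61.6%.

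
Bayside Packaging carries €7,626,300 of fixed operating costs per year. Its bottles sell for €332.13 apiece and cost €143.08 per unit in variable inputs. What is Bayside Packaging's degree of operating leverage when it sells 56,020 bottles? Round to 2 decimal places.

3.57

Total contribution margin = 56,020 × €189.05 = €10,590,581.00.
EBIT = €10,590,581.00 − €7,626,300 = €2,964,281.00.
Degree of operating leverage = €10,590,581.00 / €2,964,281.00 = 3.5727.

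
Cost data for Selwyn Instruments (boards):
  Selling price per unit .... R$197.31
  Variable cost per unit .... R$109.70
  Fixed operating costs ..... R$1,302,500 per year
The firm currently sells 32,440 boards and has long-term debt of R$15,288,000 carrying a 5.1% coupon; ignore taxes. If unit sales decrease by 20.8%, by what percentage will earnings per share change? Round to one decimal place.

-77.8%

Total contribution margin = 32,440 × R$87.61 = R$2,842,068.40.
Operating income = contribution − fixed costs = R$2,842,068.40 − R$1,302,500 = R$1,539,568.40.
After interest of R$779,688.00, pre-tax earnings = R$759,880.40.
Degree of combined leverage = contribution ÷ (EBIT − I) = R$2,842,068.40 ÷ R$759,880.40 = 3.7402.
EPS therefore changes by 3.7402 × (-20.8%) = -77.8%.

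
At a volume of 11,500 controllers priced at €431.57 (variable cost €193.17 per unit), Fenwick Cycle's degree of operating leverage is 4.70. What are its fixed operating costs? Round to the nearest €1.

€2,158,281

At 11,500 units, contribution = 11,500 × €238.40 = €2,741,600.00.
Since DOL = CM ÷ EBIT, EBIT = €2,741,600.00 ÷ 4.70 = €583,319.15.
And FC = contribution − EBIT = €2,741,600.00 − €583,319.15 = €2,158,281.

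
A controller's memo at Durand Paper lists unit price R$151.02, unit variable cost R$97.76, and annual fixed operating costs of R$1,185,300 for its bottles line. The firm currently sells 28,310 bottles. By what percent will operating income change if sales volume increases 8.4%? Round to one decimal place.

Contribution at this volume is 28,310 × R$53.26 = R$1,507,790.60.
Subtracting fixed costs: EBIT = R$1,507,790.60 − R$1,185,300 = R$322,490.60.
DOL = contribution ÷ EBIT = R$1,507,790.60 ÷ R$322,490.60 = 4.6755.
So EBIT moves 4.6755 × (+8.4%) = +39.3%.

+39.3%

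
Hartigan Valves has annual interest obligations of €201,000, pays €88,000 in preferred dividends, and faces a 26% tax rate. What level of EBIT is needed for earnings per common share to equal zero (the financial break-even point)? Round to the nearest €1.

€319,919

Grossing the preferred dividend up to pre-tax terms: €88,000 / (1 − 0.26) = €118,918.92.
EPS = 0 when EBIT covers interest plus the pre-tax preferred burden: €201,000 + €118,918.92 = €319,918.92.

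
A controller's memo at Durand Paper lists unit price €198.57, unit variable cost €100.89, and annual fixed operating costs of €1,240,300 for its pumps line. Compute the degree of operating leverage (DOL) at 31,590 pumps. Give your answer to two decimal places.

Contribution at this volume is 31,590 × €97.68 = €3,085,711.20.
Operating income = contribution − fixed costs = €3,085,711.20 − €1,240,300 = €1,845,411.20.
Degree of operating leverage = €3,085,711.20 / €1,845,411.20 = 1.6721.

1.67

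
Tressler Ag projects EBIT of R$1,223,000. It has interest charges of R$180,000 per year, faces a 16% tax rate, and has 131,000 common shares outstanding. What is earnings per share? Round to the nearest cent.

R$6.69

Pre-tax income = R$1,223,000 − R$180,000.00 = R$1,043,000.00.
After tax at 16%: net income = R$1,043,000.00 × 0.84 = R$876,120.00.
Per share: R$876,120.00 / 131,000 shares = R$6.69.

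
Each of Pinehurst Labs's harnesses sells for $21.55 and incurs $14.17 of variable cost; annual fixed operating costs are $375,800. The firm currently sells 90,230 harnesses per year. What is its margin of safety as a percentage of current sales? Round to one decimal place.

Contribution margin per unit = $21.55 − $14.17 = $7.38. Break-even units = $375,800 ÷ $7.38 = 50,921.41; break-even revenue = 50,921.41 × $21.55 = $1,097,356.37.
Current sales = 90,230 × $21.55 = $1,944,456.50.
Margin of safety = ($1,944,456.50 − $1,097,356.37) ÷ $1,944,456.50 = 43.6%.

43.6%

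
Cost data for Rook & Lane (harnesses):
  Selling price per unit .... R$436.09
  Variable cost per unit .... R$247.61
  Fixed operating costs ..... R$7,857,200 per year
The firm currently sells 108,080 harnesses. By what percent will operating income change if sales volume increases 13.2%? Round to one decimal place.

+21.5%

At 108,080 units, contribution = 108,080 × R$188.48 = R$20,370,918.40.
EBIT = R$20,370,918.40 − R$7,857,200 = R$12,513,718.40.
DOL = contribution ÷ EBIT = R$20,370,918.40 ÷ R$12,513,718.40 = 1.6279.
So EBIT moves 1.6279 × (+13.2%) = +21.5%.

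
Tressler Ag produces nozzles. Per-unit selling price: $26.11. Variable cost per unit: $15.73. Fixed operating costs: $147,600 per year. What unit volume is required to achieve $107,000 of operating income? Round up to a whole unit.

Unit CM = price − variable cost = $26.11 − $15.73 = $10.38.
Required volume = (fixed costs + target profit) ÷ CM = ($147,600 + $107,000) ÷ $10.38 = 24,527.94, so 24,528 nozzles.

24,528 nozzles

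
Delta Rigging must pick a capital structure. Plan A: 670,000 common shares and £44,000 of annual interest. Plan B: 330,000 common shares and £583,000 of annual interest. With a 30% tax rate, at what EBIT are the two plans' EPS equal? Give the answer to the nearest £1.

At indifference, (EBIT − 44,000)(1 − t)/670,000 = (EBIT − 583,000)(1 − t)/330,000.
The (1 − t) factor cancels: (EBIT − 44,000) × 330,000 = (EBIT − 583,000) × 670,000.
Solving, EBIT = (583,000·670,000 − 44,000·330,000) / (670,000 − 330,000) = 376,090,000,000 / 340,000 = 1,106,147.06.

£1,106,147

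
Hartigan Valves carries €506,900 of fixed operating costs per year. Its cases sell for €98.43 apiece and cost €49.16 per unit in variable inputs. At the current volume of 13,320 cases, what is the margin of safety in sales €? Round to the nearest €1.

€298,419

Contribution margin per unit = €98.43 − €49.16 = €49.27. Break-even units = €506,900 ÷ €49.27 = 10,288.21; break-even revenue = 10,288.21 × €98.43 = €1,012,668.30.
Current sales = 13,320 × €98.43 = €1,311,087.60.
Margin of safety = €1,311,087.60 − €1,012,668.30 = €298,419.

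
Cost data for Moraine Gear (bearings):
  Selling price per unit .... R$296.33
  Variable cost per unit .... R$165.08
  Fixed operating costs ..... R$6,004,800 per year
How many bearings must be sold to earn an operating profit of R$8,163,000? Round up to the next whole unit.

107,946 bearings

Contribution margin per unit = R$296.33 − R$165.08 = R$131.25.
Required volume = (fixed costs + target profit) ÷ CM = (R$6,004,800 + R$8,163,000) ÷ R$131.25 = 107,945.14, so 107,946 bearings.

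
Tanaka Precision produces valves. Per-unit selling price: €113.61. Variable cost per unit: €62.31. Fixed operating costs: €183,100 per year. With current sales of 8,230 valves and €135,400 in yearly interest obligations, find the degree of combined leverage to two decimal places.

4.07

Contribution at this volume is 8,230 × €51.30 = €422,199.00.
Subtracting fixed costs: EBIT = €422,199.00 − €183,100 = €239,099.00. Interest = €135,400.00, so EBIT − I = €103,699.00.
Degree of total leverage = total CM / (EBIT − interest) = €422,199.00 / €103,699.00 = 4.0714.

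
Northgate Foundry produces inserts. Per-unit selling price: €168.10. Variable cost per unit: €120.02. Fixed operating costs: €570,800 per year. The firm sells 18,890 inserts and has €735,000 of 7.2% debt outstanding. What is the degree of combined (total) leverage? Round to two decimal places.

Contribution at this volume is 18,890 × €48.08 = €908,231.20.
Operating income = contribution − fixed costs = €908,231.20 − €570,800 = €337,431.20. Interest = €52,920.00.
DOL = €908,231.20 ÷ €337,431.20 = 2.6916; DFL = €337,431.20 ÷ €284,511.20 = 1.1860.
DCL = DOL × DFL = 2.6916 × 1.1860 = 3.1922.

3.19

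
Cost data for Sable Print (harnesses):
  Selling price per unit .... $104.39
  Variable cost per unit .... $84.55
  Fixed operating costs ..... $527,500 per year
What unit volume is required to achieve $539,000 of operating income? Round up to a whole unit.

Contribution margin per unit = $104.39 − $84.55 = $19.84.
Units = (FC + target) / CM = ($527,500 + $539,000) / $19.84 = 53,755.04, so 53,756 harnesses.

53,756 harnesses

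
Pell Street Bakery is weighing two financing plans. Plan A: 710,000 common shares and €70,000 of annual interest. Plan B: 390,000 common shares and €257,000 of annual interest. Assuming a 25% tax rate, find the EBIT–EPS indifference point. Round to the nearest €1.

€484,906

At indifference, (EBIT − 70,000)(1 − t)/710,000 = (EBIT − 257,000)(1 − t)/390,000.
Cancelling (1 − t) and cross-multiplying: 390,000·(EBIT − 70,000) = 710,000·(EBIT − 257,000).
EBIT × (710,000 − 390,000) = 257,000 × 710,000 − 70,000 × 390,000 = 155,170,000,000, so EBIT = 155,170,000,000 ÷ 320,000 = 484,906.25.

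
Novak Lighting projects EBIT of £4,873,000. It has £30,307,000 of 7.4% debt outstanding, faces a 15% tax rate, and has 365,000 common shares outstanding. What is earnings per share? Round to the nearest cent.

£6.13

Interest = £2,242,718.00, so EBT = £4,873,000 − £2,242,718.00 = £2,630,282.00.
After tax at 15%: net income = £2,630,282.00 × 0.85 = £2,235,739.70.
EPS = £2,235,739.70 ÷ 365,000 = £6.13.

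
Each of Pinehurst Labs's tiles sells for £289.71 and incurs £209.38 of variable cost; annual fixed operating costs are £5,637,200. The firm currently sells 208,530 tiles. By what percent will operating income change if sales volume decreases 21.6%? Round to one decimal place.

-32.6%

At 208,530 units, contribution = 208,530 × £80.33 = £16,751,214.90.
Operating income = contribution − fixed costs = £16,751,214.90 − £5,637,200 = £11,114,014.90.
DOL = contribution ÷ EBIT = £16,751,214.90 ÷ £11,114,014.90 = 1.5072.
Operating income changes by 1.5072 × -21.6% = -32.6%.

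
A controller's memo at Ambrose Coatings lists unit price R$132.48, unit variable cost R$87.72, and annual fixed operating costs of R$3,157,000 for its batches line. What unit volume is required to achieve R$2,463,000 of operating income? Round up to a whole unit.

Unit CM = price − variable cost = R$132.48 − R$87.72 = R$44.76.
Required volume = (fixed costs + target profit) ÷ CM = (R$3,157,000 + R$2,463,000) ÷ R$44.76 = 125,558.53, so 125,559 batches.

125,559 batches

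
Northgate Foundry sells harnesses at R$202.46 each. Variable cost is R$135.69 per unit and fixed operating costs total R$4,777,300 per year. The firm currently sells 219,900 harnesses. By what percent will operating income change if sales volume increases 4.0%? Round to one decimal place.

Contribution at this volume is 219,900 × R$66.77 = R$14,682,723.00.
Operating income = contribution − fixed costs = R$14,682,723.00 − R$4,777,300 = R$9,905,423.00.
DOL = contribution ÷ EBIT = R$14,682,723.00 ÷ R$9,905,423.00 = 1.4823.
Operating income changes by 1.4823 × +4.0% = +5.9%.

+5.9%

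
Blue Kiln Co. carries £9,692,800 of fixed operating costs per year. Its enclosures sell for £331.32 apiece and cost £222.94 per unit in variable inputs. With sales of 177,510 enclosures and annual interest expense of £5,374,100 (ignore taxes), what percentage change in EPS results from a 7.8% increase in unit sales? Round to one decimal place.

Contribution at this volume is 177,510 × £108.38 = £19,238,533.80.
EBIT = £19,238,533.80 − £9,692,800 = £9,545,733.80.
Interest = £5,374,100.00, so EBIT − I = £4,171,633.80.
DCL = total CM / (EBIT − I) = £19,238,533.80 / £4,171,633.80 = 4.6118.
EPS therefore changes by 4.6118 × (+7.8%) = +36.0%.

+36.0%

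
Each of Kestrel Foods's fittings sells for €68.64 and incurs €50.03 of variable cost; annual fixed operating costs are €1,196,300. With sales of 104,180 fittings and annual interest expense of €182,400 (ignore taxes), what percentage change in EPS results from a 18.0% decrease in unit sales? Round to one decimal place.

At 104,180 units, contribution = 104,180 × €18.61 = €1,938,789.80.
Subtracting fixed costs: EBIT = €1,938,789.80 − €1,196,300 = €742,489.80.
After interest of €182,400.00, pre-tax earnings = €560,089.80.
Degree of combined leverage = contribution ÷ (EBIT − I) = €1,938,789.80 ÷ €560,089.80 = 3.4616.
EPS therefore changes by 3.4616 × (-18.0%) = -62.3%.

-62.3%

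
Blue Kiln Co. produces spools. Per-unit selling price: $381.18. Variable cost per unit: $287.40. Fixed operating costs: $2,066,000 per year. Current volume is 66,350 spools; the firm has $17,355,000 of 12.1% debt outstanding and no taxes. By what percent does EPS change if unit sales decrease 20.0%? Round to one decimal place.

At 66,350 units, contribution = 66,350 × $93.78 = $6,222,303.00.
EBIT = $6,222,303.00 − $2,066,000 = $4,156,303.00.
After interest of $2,099,955.00, pre-tax earnings = $2,056,348.00.
DCL = total CM / (EBIT − I) = $6,222,303.00 / $2,056,348.00 = 3.0259.
EPS therefore changes by 3.0259 × (-20.0%) = -60.5%.

-60.5%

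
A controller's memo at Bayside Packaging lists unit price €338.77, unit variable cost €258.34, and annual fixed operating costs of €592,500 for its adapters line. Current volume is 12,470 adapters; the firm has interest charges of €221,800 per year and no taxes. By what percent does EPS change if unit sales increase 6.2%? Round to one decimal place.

Contribution at this volume is 12,470 × €80.43 = €1,002,962.10.
EBIT = €1,002,962.10 − €592,500 = €410,462.10.
Interest = €221,800.00, so EBIT − I = €188,662.10.
Degree of combined leverage = contribution ÷ (EBIT − I) = €1,002,962.10 ÷ €188,662.10 = 5.3162.
EPS therefore changes by 5.3162 × (+6.2%) = +33.0%.

+33.0%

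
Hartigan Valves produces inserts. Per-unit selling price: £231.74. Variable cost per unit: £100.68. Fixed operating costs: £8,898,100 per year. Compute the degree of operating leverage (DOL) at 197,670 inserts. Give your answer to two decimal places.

Total contribution margin = 197,670 × £131.06 = £25,906,630.20.
Subtracting fixed costs: EBIT = £25,906,630.20 − £8,898,100 = £17,008,530.20.
DOL = contribution ÷ EBIT = £25,906,630.20 ÷ £17,008,530.20 = 1.5232.

1.52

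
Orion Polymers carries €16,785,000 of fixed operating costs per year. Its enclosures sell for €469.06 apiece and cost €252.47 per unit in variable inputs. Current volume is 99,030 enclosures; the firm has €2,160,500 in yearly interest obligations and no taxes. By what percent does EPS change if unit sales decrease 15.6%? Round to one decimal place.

-133.7%

Contribution at this volume is 99,030 × €216.59 = €21,448,907.70.
EBIT = €21,448,907.70 − €16,785,000 = €4,663,907.70.
After interest of €2,160,500.00, pre-tax earnings = €2,503,407.70.
DCL = total CM / (EBIT − I) = €21,448,907.70 / €2,503,407.70 = 8.5679.
EPS therefore changes by 8.5679 × (-15.6%) = -133.7%.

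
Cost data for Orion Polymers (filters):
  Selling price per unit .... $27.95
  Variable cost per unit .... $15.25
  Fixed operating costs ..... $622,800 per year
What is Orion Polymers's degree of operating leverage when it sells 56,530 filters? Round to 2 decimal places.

Total contribution margin = 56,530 × $12.70 = $717,931.00.
EBIT = $717,931.00 − $622,800 = $95,131.00.
DOL = contribution ÷ EBIT = $717,931.00 ÷ $95,131.00 = 7.5468.

7.55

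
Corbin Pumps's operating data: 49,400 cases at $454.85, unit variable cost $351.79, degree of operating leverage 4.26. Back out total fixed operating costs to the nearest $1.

$3,896,055

Contribution at this volume is 49,400 × $103.06 = $5,091,164.00.
DOL = contribution / EBIT, so EBIT = $5,091,164.00 / 4.26 = $1,195,108.92.
And FC = contribution − EBIT = $5,091,164.00 − $1,195,108.92 = $3,896,055.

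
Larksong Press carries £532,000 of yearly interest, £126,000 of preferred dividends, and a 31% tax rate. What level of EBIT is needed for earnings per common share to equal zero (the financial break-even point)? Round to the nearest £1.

£714,609

Preferred dividends are paid after tax, so their pre-tax equivalent is £126,000 ÷ (1 − 0.31) = £182,608.70.
EPS = 0 when EBIT covers interest plus the pre-tax preferred burden: £532,000 + £182,608.70 = £714,608.70.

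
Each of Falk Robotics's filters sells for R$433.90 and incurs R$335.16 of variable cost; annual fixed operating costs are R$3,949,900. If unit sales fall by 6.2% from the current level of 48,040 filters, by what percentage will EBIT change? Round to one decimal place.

Contribution at this volume is 48,040 × R$98.74 = R$4,743,469.60.
EBIT = R$4,743,469.60 − R$3,949,900 = R$793,569.60.
DOL = contribution ÷ EBIT = R$4,743,469.60 ÷ R$793,569.60 = 5.9774.
%ΔEBIT = DOL × %ΔSales = 5.9774 × -6.2% = -37.1%.

-37.1%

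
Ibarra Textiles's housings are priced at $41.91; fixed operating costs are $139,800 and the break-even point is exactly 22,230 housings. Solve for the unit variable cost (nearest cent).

Contribution per unit must be FC / Q = $139,800 / 22,230 = $6.2888.
Hence VC = price − CM = $41.91 − $6.2888 = $35.62.

$35.62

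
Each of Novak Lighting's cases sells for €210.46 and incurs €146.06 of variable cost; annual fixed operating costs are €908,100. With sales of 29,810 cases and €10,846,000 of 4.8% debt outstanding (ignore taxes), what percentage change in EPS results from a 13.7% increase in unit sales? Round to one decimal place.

+53.6%

At 29,810 units, contribution = 29,810 × €64.40 = €1,919,764.00.
Operating income = contribution − fixed costs = €1,919,764.00 − €908,100 = €1,011,664.00.
After interest of €520,608.00, pre-tax earnings = €491,056.00.
Degree of combined leverage = contribution ÷ (EBIT − I) = €1,919,764.00 ÷ €491,056.00 = 3.9095.
EPS therefore changes by 3.9095 × (+13.7%) = +53.6%.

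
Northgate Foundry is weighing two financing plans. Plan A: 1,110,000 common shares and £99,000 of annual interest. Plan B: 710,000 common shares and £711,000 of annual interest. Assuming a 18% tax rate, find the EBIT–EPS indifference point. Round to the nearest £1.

£1,797,300

At indifference, (EBIT − 99,000)(1 − t)/1,110,000 = (EBIT − 711,000)(1 − t)/710,000.
Cancelling (1 − t) and cross-multiplying: 710,000·(EBIT − 99,000) = 1,110,000·(EBIT − 711,000).
Solving, EBIT = (711,000·1,110,000 − 99,000·710,000) / (1,110,000 − 710,000) = 718,920,000,000 / 400,000 = 1,797,300.00.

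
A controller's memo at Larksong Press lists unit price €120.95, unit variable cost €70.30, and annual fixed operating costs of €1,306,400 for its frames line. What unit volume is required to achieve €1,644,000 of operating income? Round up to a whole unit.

58,251 frames

Contribution margin per unit = €120.95 − €70.30 = €50.65.
Need Q such that Q × €50.65 − €1,306,400 = €1,644,000, i.e. Q = €2,950,400 / €50.65 = 58,250.74 → 58,251.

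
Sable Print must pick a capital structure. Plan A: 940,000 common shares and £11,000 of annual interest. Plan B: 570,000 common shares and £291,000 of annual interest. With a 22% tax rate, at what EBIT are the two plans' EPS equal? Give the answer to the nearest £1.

£722,351

At indifference, (EBIT − 11,000)(1 − t)/940,000 = (EBIT − 291,000)(1 − t)/570,000.
The (1 − t) factor cancels: (EBIT − 11,000) × 570,000 = (EBIT − 291,000) × 940,000.
EBIT × (940,000 − 570,000) = 291,000 × 940,000 − 11,000 × 570,000 = 267,270,000,000, so EBIT = 267,270,000,000 ÷ 370,000 = 722,351.35.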